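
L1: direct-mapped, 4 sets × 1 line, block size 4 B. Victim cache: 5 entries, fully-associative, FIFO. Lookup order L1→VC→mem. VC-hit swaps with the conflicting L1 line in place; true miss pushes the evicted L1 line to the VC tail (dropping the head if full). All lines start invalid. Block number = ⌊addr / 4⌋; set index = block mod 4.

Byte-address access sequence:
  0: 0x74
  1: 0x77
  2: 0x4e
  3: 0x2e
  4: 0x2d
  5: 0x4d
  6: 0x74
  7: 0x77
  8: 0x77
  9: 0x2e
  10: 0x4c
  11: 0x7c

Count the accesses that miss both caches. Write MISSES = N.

  [0] addr=0x74 blk=29 s=1: MISS | VC []
  [1] addr=0x77 blk=29 s=1: L1-HIT | VC []
  [2] addr=0x4e blk=19 s=3: MISS | VC []
  [3] addr=0x2e blk=11 s=3: MISS | VC [19]
  [4] addr=0x2d blk=11 s=3: L1-HIT | VC [19]
  [5] addr=0x4d blk=19 s=3: VC-HIT | VC [11]
  [6] addr=0x74 blk=29 s=1: L1-HIT | VC [11]
  [7] addr=0x77 blk=29 s=1: L1-HIT | VC [11]
  [8] addr=0x77 blk=29 s=1: L1-HIT | VC [11]
  [9] addr=0x2e blk=11 s=3: VC-HIT | VC [19]
  [10] addr=0x4c blk=19 s=3: VC-HIT | VC [11]
  [11] addr=0x7c blk=31 s=3: MISS | VC [11, 19]

MISSES = 4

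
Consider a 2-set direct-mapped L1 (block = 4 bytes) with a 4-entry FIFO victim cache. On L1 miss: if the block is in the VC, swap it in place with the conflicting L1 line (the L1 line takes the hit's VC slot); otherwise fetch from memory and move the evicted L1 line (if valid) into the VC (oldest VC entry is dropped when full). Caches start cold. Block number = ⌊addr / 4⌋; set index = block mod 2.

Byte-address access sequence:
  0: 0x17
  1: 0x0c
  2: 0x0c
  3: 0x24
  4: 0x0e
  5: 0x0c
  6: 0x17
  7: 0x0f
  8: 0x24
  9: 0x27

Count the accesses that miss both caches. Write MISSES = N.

MISSES = 3

#0 0x17→b5/s1 MISS; vc=[]
#1 0xc→b3/s1 MISS; vc=[5]
#2 0xc→b3/s1 L1-HIT; vc=[5]
#3 0x24→b9/s1 MISS; vc=[5,3]
#4 0xe→b3/s1 VC-HIT; vc=[5,9]
#5 0xc→b3/s1 L1-HIT; vc=[5,9]
#6 0x17→b5/s1 VC-HIT; vc=[3,9]
#7 0xf→b3/s1 VC-HIT; vc=[5,9]
#8 0x24→b9/s1 VC-HIT; vc=[5,3]
#9 0x27→b9/s1 L1-HIT; vc=[5,3]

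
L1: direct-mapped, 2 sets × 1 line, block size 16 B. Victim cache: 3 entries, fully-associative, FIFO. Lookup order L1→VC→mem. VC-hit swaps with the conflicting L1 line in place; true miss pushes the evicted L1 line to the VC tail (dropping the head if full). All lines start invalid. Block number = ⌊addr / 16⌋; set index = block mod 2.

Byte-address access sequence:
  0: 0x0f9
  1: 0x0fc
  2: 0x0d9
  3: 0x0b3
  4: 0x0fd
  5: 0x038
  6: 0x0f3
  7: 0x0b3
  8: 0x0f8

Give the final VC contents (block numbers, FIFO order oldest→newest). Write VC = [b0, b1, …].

  [0] addr=0xf9 blk=15 s=1: MISS | VC []
  [1] addr=0xfc blk=15 s=1: L1-HIT | VC []
  [2] addr=0xd9 blk=13 s=1: MISS | VC [15]
  [3] addr=0xb3 blk=11 s=1: MISS | VC [15, 13]
  [4] addr=0xfd blk=15 s=1: VC-HIT | VC [11, 13]
  [5] addr=0x38 blk=3 s=1: MISS | VC [11, 13, 15]
  [6] addr=0xf3 blk=15 s=1: VC-HIT | VC [11, 13, 3]
  [7] addr=0xb3 blk=11 s=1: VC-HIT | VC [15, 13, 3]
  [8] addr=0xf8 blk=15 s=1: VC-HIT | VC [11, 13, 3]

VC = [11, 13, 3]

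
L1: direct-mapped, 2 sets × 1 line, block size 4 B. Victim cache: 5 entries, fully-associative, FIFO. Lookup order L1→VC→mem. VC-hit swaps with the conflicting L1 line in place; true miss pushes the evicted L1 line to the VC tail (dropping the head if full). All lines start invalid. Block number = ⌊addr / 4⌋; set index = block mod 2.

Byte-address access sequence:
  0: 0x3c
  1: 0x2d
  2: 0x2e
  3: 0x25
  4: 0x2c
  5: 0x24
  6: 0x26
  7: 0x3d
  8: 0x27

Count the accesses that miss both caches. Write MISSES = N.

MISSES = 3

#0 0x3c→b15/s1 MISS; vc=[]
#1 0x2d→b11/s1 MISS; vc=[15]
#2 0x2e→b11/s1 L1-HIT; vc=[15]
#3 0x25→b9/s1 MISS; vc=[15,11]
#4 0x2c→b11/s1 VC-HIT; vc=[15,9]
#5 0x24→b9/s1 VC-HIT; vc=[15,11]
#6 0x26→b9/s1 L1-HIT; vc=[15,11]
#7 0x3d→b15/s1 VC-HIT; vc=[9,11]
#8 0x27→b9/s1 VC-HIT; vc=[15,11]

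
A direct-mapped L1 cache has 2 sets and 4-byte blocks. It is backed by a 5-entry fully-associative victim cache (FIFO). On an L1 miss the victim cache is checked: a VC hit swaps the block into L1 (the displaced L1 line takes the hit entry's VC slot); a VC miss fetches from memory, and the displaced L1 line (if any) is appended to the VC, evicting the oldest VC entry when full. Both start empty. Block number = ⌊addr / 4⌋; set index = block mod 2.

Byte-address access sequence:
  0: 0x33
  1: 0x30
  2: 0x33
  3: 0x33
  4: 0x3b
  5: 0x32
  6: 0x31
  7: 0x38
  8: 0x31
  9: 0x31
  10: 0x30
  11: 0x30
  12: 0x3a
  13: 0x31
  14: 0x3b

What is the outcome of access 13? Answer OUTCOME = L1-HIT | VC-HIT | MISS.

0: 0x33 (blk 12, set 0) → MISS  vc=[]
1: 0x30 (blk 12, set 0) → L1-HIT  vc=[]
2: 0x33 (blk 12, set 0) → L1-HIT  vc=[]
3: 0x33 (blk 12, set 0) → L1-HIT  vc=[]
4: 0x3b (blk 14, set 0) → MISS  vc=[12]
5: 0x32 (blk 12, set 0) → VC-HIT  vc=[14]
6: 0x31 (blk 12, set 0) → L1-HIT  vc=[14]
7: 0x38 (blk 14, set 0) → VC-HIT  vc=[12]
8: 0x31 (blk 12, set 0) → VC-HIT  vc=[14]
9: 0x31 (blk 12, set 0) → L1-HIT  vc=[14]
10: 0x30 (blk 12, set 0) → L1-HIT  vc=[14]
11: 0x30 (blk 12, set 0) → L1-HIT  vc=[14]
12: 0x3a (blk 14, set 0) → VC-HIT  vc=[12]
13: 0x31 (blk 12, set 0) → VC-HIT  vc=[14]
14: 0x3b (blk 14, set 0) → VC-HIT  vc=[12]

OUTCOME = VC-HIT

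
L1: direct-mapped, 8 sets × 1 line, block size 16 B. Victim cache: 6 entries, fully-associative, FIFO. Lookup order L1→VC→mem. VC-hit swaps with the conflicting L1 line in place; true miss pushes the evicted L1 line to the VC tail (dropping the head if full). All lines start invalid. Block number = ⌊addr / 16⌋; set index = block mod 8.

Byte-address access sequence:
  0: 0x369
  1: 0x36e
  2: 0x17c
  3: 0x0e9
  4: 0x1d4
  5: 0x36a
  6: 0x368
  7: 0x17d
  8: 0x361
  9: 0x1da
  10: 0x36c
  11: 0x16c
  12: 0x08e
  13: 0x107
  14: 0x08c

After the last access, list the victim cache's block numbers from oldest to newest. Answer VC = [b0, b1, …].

0: 0x369 (blk 54, set 6) → MISS  vc=[]
1: 0x36e (blk 54, set 6) → L1-HIT  vc=[]
2: 0x17c (blk 23, set 7) → MISS  vc=[]
3: 0xe9 (blk 14, set 6) → MISS  vc=[54]
4: 0x1d4 (blk 29, set 5) → MISS  vc=[54]
5: 0x36a (blk 54, set 6) → VC-HIT  vc=[14]
6: 0x368 (blk 54, set 6) → L1-HIT  vc=[14]
7: 0x17d (blk 23, set 7) → L1-HIT  vc=[14]
8: 0x361 (blk 54, set 6) → L1-HIT  vc=[14]
9: 0x1da (blk 29, set 5) → L1-HIT  vc=[14]
10: 0x36c (blk 54, set 6) → L1-HIT  vc=[14]
11: 0x16c (blk 22, set 6) → MISS  vc=[14, 54]
12: 0x8e (blk 8, set 0) → MISS  vc=[14, 54]
13: 0x107 (blk 16, set 0) → MISS  vc=[14, 54, 8]
14: 0x8c (blk 8, set 0) → VC-HIT  vc=[14, 54, 16]

VC = [14, 54, 16]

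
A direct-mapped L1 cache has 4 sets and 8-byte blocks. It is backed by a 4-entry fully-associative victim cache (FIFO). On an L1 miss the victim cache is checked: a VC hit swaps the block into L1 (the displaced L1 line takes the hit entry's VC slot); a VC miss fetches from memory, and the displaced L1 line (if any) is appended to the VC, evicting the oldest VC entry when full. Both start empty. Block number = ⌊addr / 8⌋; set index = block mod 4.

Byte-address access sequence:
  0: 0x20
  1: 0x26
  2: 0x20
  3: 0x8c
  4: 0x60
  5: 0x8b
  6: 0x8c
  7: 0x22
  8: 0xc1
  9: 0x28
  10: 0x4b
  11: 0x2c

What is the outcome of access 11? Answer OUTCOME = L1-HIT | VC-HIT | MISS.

#0 0x20→b4/s0 MISS; vc=[]
#1 0x26→b4/s0 L1-HIT; vc=[]
#2 0x20→b4/s0 L1-HIT; vc=[]
#3 0x8c→b17/s1 MISS; vc=[]
#4 0x60→b12/s0 MISS; vc=[4]
#5 0x8b→b17/s1 L1-HIT; vc=[4]
#6 0x8c→b17/s1 L1-HIT; vc=[4]
#7 0x22→b4/s0 VC-HIT; vc=[12]
#8 0xc1→b24/s0 MISS; vc=[12,4]
#9 0x28→b5/s1 MISS; vc=[12,4,17]
#10 0x4b→b9/s1 MISS; vc=[12,4,17,5]
#11 0x2c→b5/s1 VC-HIT; vc=[12,4,17,9]

OUTCOME = VC-HIT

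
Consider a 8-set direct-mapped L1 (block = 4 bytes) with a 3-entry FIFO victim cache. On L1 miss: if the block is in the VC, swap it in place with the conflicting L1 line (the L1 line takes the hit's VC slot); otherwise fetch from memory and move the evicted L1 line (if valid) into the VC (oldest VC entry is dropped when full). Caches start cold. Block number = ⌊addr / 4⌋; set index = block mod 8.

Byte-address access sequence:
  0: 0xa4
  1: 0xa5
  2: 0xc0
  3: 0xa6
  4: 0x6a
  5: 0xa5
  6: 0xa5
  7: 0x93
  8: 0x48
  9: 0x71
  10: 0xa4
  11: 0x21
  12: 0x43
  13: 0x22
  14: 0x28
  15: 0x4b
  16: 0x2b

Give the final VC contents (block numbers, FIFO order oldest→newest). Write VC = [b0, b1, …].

  [0] addr=0xa4 blk=41 s=1: MISS | VC []
  [1] addr=0xa5 blk=41 s=1: L1-HIT | VC []
  [2] addr=0xc0 blk=48 s=0: MISS | VC []
  [3] addr=0xa6 blk=41 s=1: L1-HIT | VC []
  [4] addr=0x6a blk=26 s=2: MISS | VC []
  [5] addr=0xa5 blk=41 s=1: L1-HIT | VC []
  [6] addr=0xa5 blk=41 s=1: L1-HIT | VC []
  [7] addr=0x93 blk=36 s=4: MISS | VC []
  [8] addr=0x48 blk=18 s=2: MISS | VC [26]
  [9] addr=0x71 blk=28 s=4: MISS | VC [26, 36]
  [10] addr=0xa4 blk=41 s=1: L1-HIT | VC [26, 36]
  [11] addr=0x21 blk=8 s=0: MISS | VC [26, 36, 48]
  [12] addr=0x43 blk=16 s=0: MISS | VC [36, 48, 8]
  [13] addr=0x22 blk=8 s=0: VC-HIT | VC [36, 48, 16]
  [14] addr=0x28 blk=10 s=2: MISS | VC [48, 16, 18]
  [15] addr=0x4b blk=18 s=2: VC-HIT | VC [48, 16, 10]
  [16] addr=0x2b blk=10 s=2: VC-HIT | VC [48, 16, 18]

VC = [48, 16, 18]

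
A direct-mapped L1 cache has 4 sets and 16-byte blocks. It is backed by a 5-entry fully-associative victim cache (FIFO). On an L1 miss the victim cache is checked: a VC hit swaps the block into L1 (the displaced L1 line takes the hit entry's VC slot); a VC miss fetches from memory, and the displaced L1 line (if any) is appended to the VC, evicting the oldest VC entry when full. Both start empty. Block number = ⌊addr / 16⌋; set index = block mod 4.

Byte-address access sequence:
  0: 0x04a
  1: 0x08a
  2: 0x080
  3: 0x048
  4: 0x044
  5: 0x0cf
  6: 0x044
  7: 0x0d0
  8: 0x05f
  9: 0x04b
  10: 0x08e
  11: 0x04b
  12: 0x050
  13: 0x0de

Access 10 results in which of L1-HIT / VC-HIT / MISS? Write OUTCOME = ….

OUTCOME = VC-HIT

#0 0x4a→b4/s0 MISS; vc=[]
#1 0x8a→b8/s0 MISS; vc=[4]
#2 0x80→b8/s0 L1-HIT; vc=[4]
#3 0x48→b4/s0 VC-HIT; vc=[8]
#4 0x44→b4/s0 L1-HIT; vc=[8]
#5 0xcf→b12/s0 MISS; vc=[8,4]
#6 0x44→b4/s0 VC-HIT; vc=[8,12]
#7 0xd0→b13/s1 MISS; vc=[8,12]
#8 0x5f→b5/s1 MISS; vc=[8,12,13]
#9 0x4b→b4/s0 L1-HIT; vc=[8,12,13]
#10 0x8e→b8/s0 VC-HIT; vc=[4,12,13]
#11 0x4b→b4/s0 VC-HIT; vc=[8,12,13]
#12 0x50→b5/s1 L1-HIT; vc=[8,12,13]
#13 0xde→b13/s1 VC-HIT; vc=[8,12,5]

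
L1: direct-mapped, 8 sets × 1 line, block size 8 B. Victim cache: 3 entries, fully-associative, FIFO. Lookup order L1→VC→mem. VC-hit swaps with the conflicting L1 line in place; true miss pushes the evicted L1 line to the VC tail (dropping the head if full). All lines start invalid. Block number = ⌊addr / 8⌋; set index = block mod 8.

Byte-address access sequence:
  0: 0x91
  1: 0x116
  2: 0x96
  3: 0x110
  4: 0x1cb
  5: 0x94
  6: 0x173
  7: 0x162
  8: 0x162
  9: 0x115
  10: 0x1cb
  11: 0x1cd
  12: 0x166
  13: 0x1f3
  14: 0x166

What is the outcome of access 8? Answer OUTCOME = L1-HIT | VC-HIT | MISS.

#0 0x91→b18/s2 MISS; vc=[]
#1 0x116→b34/s2 MISS; vc=[18]
#2 0x96→b18/s2 VC-HIT; vc=[34]
#3 0x110→b34/s2 VC-HIT; vc=[18]
#4 0x1cb→b57/s1 MISS; vc=[18]
#5 0x94→b18/s2 VC-HIT; vc=[34]
#6 0x173→b46/s6 MISS; vc=[34]
#7 0x162→b44/s4 MISS; vc=[34]
#8 0x162→b44/s4 L1-HIT; vc=[34]
#9 0x115→b34/s2 VC-HIT; vc=[18]
#10 0x1cb→b57/s1 L1-HIT; vc=[18]
#11 0x1cd→b57/s1 L1-HIT; vc=[18]
#12 0x166→b44/s4 L1-HIT; vc=[18]
#13 0x1f3→b62/s6 MISS; vc=[18,46]
#14 0x166→b44/s4 L1-HIT; vc=[18,46]

OUTCOME = L1-HIT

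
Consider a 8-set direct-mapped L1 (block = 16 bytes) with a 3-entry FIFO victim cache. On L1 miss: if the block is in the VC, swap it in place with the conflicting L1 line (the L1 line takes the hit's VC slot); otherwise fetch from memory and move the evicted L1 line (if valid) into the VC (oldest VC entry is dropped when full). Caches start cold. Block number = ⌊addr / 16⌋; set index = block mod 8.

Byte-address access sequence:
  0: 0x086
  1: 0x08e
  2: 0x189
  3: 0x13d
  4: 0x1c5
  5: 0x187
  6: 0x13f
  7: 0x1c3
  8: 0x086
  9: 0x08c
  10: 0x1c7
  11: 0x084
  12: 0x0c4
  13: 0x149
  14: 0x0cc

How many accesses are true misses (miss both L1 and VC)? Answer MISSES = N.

  [0] addr=0x86 blk=8 s=0: MISS | VC []
  [1] addr=0x8e blk=8 s=0: L1-HIT | VC []
  [2] addr=0x189 blk=24 s=0: MISS | VC [8]
  [3] addr=0x13d blk=19 s=3: MISS | VC [8]
  [4] addr=0x1c5 blk=28 s=4: MISS | VC [8]
  [5] addr=0x187 blk=24 s=0: L1-HIT | VC [8]
  [6] addr=0x13f blk=19 s=3: L1-HIT | VC [8]
  [7] addr=0x1c3 blk=28 s=4: L1-HIT | VC [8]
  [8] addr=0x86 blk=8 s=0: VC-HIT | VC [24]
  [9] addr=0x8c blk=8 s=0: L1-HIT | VC [24]
  [10] addr=0x1c7 blk=28 s=4: L1-HIT | VC [24]
  [11] addr=0x84 blk=8 s=0: L1-HIT | VC [24]
  [12] addr=0xc4 blk=12 s=4: MISS | VC [24, 28]
  [13] addr=0x149 blk=20 s=4: MISS | VC [24, 28, 12]
  [14] addr=0xcc blk=12 s=4: VC-HIT | VC [24, 28, 20]

MISSES = 6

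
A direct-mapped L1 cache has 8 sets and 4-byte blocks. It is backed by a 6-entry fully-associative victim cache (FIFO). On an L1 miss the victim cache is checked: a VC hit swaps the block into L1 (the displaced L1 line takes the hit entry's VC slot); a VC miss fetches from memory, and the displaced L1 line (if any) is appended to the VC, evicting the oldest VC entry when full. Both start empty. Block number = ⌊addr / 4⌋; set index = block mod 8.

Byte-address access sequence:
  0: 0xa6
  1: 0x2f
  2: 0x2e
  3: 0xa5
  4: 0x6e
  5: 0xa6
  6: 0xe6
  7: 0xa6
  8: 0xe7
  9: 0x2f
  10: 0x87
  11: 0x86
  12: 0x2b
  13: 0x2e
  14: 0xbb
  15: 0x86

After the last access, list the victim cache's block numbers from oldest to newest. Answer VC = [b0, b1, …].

#0 0xa6→b41/s1 MISS; vc=[]
#1 0x2f→b11/s3 MISS; vc=[]
#2 0x2e→b11/s3 L1-HIT; vc=[]
#3 0xa5→b41/s1 L1-HIT; vc=[]
#4 0x6e→b27/s3 MISS; vc=[11]
#5 0xa6→b41/s1 L1-HIT; vc=[11]
#6 0xe6→b57/s1 MISS; vc=[11,41]
#7 0xa6→b41/s1 VC-HIT; vc=[11,57]
#8 0xe7→b57/s1 VC-HIT; vc=[11,41]
#9 0x2f→b11/s3 VC-HIT; vc=[27,41]
#10 0x87→b33/s1 MISS; vc=[27,41,57]
#11 0x86→b33/s1 L1-HIT; vc=[27,41,57]
#12 0x2b→b10/s2 MISS; vc=[27,41,57]
#13 0x2e→b11/s3 L1-HIT; vc=[27,41,57]
#14 0xbb→b46/s6 MISS; vc=[27,41,57]
#15 0x86→b33/s1 L1-HIT; vc=[27,41,57]

VC = [27, 41, 57]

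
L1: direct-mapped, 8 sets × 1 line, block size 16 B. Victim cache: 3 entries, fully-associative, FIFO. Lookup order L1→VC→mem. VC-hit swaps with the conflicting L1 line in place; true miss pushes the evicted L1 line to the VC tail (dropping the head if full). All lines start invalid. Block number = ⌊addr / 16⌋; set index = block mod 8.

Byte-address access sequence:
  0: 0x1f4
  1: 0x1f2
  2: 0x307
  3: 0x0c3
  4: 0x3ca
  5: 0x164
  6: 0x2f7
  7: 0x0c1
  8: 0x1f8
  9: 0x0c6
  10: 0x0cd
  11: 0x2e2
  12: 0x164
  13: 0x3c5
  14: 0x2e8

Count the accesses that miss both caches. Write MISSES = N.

#0 0x1f4→b31/s7 MISS; vc=[]
#1 0x1f2→b31/s7 L1-HIT; vc=[]
#2 0x307→b48/s0 MISS; vc=[]
#3 0xc3→b12/s4 MISS; vc=[]
#4 0x3ca→b60/s4 MISS; vc=[12]
#5 0x164→b22/s6 MISS; vc=[12]
#6 0x2f7→b47/s7 MISS; vc=[12,31]
#7 0xc1→b12/s4 VC-HIT; vc=[60,31]
#8 0x1f8→b31/s7 VC-HIT; vc=[60,47]
#9 0xc6→b12/s4 L1-HIT; vc=[60,47]
#10 0xcd→b12/s4 L1-HIT; vc=[60,47]
#11 0x2e2→b46/s6 MISS; vc=[60,47,22]
#12 0x164→b22/s6 VC-HIT; vc=[60,47,46]
#13 0x3c5→b60/s4 VC-HIT; vc=[12,47,46]
#14 0x2e8→b46/s6 VC-HIT; vc=[12,47,22]

MISSES = 7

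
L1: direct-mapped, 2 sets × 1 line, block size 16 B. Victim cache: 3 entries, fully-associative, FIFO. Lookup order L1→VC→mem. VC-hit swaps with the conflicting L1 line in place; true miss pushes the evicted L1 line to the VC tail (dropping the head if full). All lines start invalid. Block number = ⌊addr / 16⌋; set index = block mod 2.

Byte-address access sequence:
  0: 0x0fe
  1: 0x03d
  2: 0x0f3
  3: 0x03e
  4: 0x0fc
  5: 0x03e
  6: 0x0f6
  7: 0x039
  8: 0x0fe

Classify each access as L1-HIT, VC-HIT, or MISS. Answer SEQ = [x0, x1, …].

SEQ = [MISS, MISS, VC-HIT, VC-HIT, VC-HIT, VC-HIT, VC-HIT, VC-HIT, VC-HIT]

#0 0xfe→b15/s1 MISS; vc=[]
#1 0x3d→b3/s1 MISS; vc=[15]
#2 0xf3→b15/s1 VC-HIT; vc=[3]
#3 0x3e→b3/s1 VC-HIT; vc=[15]
#4 0xfc→b15/s1 VC-HIT; vc=[3]
#5 0x3e→b3/s1 VC-HIT; vc=[15]
#6 0xf6→b15/s1 VC-HIT; vc=[3]
#7 0x39→b3/s1 VC-HIT; vc=[15]
#8 0xfe→b15/s1 VC-HIT; vc=[3]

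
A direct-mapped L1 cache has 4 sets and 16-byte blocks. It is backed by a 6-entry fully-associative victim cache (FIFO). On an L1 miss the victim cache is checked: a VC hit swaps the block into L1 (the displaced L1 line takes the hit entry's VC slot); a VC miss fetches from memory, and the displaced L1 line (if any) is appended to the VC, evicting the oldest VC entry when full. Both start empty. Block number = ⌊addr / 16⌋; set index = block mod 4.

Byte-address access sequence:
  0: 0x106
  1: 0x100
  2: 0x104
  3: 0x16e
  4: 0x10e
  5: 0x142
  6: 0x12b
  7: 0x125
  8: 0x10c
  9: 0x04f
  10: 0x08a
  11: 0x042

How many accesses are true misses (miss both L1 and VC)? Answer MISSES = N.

  [0] addr=0x106 blk=16 s=0: MISS | VC []
  [1] addr=0x100 blk=16 s=0: L1-HIT | VC []
  [2] addr=0x104 blk=16 s=0: L1-HIT | VC []
  [3] addr=0x16e blk=22 s=2: MISS | VC []
  [4] addr=0x10e blk=16 s=0: L1-HIT | VC []
  [5] addr=0x142 blk=20 s=0: MISS | VC [16]
  [6] addr=0x12b blk=18 s=2: MISS | VC [16, 22]
  [7] addr=0x125 blk=18 s=2: L1-HIT | VC [16, 22]
  [8] addr=0x10c blk=16 s=0: VC-HIT | VC [20, 22]
  [9] addr=0x4f blk=4 s=0: MISS | VC [20, 22, 16]
  [10] addr=0x8a blk=8 s=0: MISS | VC [20, 22, 16, 4]
  [11] addr=0x42 blk=4 s=0: VC-HIT | VC [20, 22, 16, 8]

MISSES = 6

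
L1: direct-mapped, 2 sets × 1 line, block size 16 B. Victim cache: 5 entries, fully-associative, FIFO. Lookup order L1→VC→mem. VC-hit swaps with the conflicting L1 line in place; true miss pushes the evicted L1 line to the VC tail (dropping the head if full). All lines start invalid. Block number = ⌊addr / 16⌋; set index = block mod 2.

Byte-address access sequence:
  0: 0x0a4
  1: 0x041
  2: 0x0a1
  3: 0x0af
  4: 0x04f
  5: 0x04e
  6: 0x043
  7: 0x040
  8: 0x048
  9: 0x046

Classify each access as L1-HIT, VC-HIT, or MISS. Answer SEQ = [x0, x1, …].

0: 0xa4 (blk 10, set 0) → MISS  vc=[]
1: 0x41 (blk 4, set 0) → MISS  vc=[10]
2: 0xa1 (blk 10, set 0) → VC-HIT  vc=[4]
3: 0xaf (blk 10, set 0) → L1-HIT  vc=[4]
4: 0x4f (blk 4, set 0) → VC-HIT  vc=[10]
5: 0x4e (blk 4, set 0) → L1-HIT  vc=[10]
6: 0x43 (blk 4, set 0) → L1-HIT  vc=[10]
7: 0x40 (blk 4, set 0) → L1-HIT  vc=[10]
8: 0x48 (blk 4, set 0) → L1-HIT  vc=[10]
9: 0x46 (blk 4, set 0) → L1-HIT  vc=[10]

SEQ = [MISS, MISS, VC-HIT, L1-HIT, VC-HIT, L1-HIT, L1-HIT, L1-HIT, L1-HIT, L1-HIT]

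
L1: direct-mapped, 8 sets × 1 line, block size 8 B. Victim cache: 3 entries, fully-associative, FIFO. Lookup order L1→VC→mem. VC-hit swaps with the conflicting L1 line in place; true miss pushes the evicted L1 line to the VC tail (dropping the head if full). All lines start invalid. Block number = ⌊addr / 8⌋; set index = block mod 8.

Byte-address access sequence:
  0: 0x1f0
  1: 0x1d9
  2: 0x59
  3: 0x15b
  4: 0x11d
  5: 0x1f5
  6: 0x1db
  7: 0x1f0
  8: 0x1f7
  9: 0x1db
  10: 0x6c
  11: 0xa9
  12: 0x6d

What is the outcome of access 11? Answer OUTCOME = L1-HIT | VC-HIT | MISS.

  [0] addr=0x1f0 blk=62 s=6: MISS | VC []
  [1] addr=0x1d9 blk=59 s=3: MISS | VC []
  [2] addr=0x59 blk=11 s=3: MISS | VC [59]
  [3] addr=0x15b blk=43 s=3: MISS | VC [59, 11]
  [4] addr=0x11d blk=35 s=3: MISS | VC [59, 11, 43]
  [5] addr=0x1f5 blk=62 s=6: L1-HIT | VC [59, 11, 43]
  [6] addr=0x1db blk=59 s=3: VC-HIT | VC [35, 11, 43]
  [7] addr=0x1f0 blk=62 s=6: L1-HIT | VC [35, 11, 43]
  [8] addr=0x1f7 blk=62 s=6: L1-HIT | VC [35, 11, 43]
  [9] addr=0x1db blk=59 s=3: L1-HIT | VC [35, 11, 43]
  [10] addr=0x6c blk=13 s=5: MISS | VC [35, 11, 43]
  [11] addr=0xa9 blk=21 s=5: MISS | VC [11, 43, 13]
  [12] addr=0x6d blk=13 s=5: VC-HIT | VC [11, 43, 21]

OUTCOME = MISS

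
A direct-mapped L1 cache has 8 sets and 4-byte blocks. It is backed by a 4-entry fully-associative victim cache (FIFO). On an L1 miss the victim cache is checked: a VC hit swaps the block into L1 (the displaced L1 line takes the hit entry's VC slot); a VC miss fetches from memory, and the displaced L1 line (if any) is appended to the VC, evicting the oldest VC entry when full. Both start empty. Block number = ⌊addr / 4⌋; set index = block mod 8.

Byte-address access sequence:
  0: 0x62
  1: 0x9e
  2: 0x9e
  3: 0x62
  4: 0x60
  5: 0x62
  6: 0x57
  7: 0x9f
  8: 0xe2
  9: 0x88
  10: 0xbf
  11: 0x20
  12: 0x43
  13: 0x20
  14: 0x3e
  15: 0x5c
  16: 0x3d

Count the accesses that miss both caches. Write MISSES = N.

MISSES = 10

#0 0x62→b24/s0 MISS; vc=[]
#1 0x9e→b39/s7 MISS; vc=[]
#2 0x9e→b39/s7 L1-HIT; vc=[]
#3 0x62→b24/s0 L1-HIT; vc=[]
#4 0x60→b24/s0 L1-HIT; vc=[]
#5 0x62→b24/s0 L1-HIT; vc=[]
#6 0x57→b21/s5 MISS; vc=[]
#7 0x9f→b39/s7 L1-HIT; vc=[]
#8 0xe2→b56/s0 MISS; vc=[24]
#9 0x88→b34/s2 MISS; vc=[24]
#10 0xbf→b47/s7 MISS; vc=[24,39]
#11 0x20→b8/s0 MISS; vc=[24,39,56]
#12 0x43→b16/s0 MISS; vc=[24,39,56,8]
#13 0x20→b8/s0 VC-HIT; vc=[24,39,56,16]
#14 0x3e→b15/s7 MISS; vc=[39,56,16,47]
#15 0x5c→b23/s7 MISS; vc=[56,16,47,15]
#16 0x3d→b15/s7 VC-HIT; vc=[56,16,47,23]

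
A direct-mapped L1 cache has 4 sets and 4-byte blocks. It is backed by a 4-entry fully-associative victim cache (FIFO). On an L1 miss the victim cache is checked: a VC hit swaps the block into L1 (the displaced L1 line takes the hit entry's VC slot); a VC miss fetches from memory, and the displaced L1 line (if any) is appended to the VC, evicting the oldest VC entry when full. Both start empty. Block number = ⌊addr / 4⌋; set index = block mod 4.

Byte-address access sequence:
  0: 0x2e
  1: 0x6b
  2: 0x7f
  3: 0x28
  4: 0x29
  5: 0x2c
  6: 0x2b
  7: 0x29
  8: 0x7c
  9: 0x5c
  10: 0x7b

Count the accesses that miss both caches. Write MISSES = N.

#0 0x2e→b11/s3 MISS; vc=[]
#1 0x6b→b26/s2 MISS; vc=[]
#2 0x7f→b31/s3 MISS; vc=[11]
#3 0x28→b10/s2 MISS; vc=[11,26]
#4 0x29→b10/s2 L1-HIT; vc=[11,26]
#5 0x2c→b11/s3 VC-HIT; vc=[31,26]
#6 0x2b→b10/s2 L1-HIT; vc=[31,26]
#7 0x29→b10/s2 L1-HIT; vc=[31,26]
#8 0x7c→b31/s3 VC-HIT; vc=[11,26]
#9 0x5c→b23/s3 MISS; vc=[11,26,31]
#10 0x7b→b30/s2 MISS; vc=[11,26,31,10]

MISSES = 6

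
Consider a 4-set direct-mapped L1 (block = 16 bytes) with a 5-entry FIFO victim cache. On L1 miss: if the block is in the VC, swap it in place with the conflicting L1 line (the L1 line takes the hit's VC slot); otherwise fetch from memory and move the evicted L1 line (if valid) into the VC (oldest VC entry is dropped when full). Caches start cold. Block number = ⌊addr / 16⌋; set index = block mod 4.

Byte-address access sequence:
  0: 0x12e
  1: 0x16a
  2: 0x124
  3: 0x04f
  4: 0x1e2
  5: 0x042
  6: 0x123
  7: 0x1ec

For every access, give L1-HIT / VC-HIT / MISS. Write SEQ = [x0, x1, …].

0: 0x12e (blk 18, set 2) → MISS  vc=[]
1: 0x16a (blk 22, set 2) → MISS  vc=[18]
2: 0x124 (blk 18, set 2) → VC-HIT  vc=[22]
3: 0x4f (blk 4, set 0) → MISS  vc=[22]
4: 0x1e2 (blk 30, set 2) → MISS  vc=[22, 18]
5: 0x42 (blk 4, set 0) → L1-HIT  vc=[22, 18]
6: 0x123 (blk 18, set 2) → VC-HIT  vc=[22, 30]
7: 0x1ec (blk 30, set 2) → VC-HIT  vc=[22, 18]

SEQ = [MISS, MISS, VC-HIT, MISS, MISS, L1-HIT, VC-HIT, VC-HIT]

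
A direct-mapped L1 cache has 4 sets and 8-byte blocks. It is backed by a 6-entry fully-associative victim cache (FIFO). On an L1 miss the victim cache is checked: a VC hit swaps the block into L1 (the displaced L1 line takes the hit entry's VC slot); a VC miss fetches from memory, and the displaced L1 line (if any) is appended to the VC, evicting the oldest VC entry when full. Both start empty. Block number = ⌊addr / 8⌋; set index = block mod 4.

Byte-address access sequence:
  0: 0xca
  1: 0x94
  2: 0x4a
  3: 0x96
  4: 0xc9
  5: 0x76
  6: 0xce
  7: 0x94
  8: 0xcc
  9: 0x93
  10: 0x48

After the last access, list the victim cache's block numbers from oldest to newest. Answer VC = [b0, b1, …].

#0 0xca→b25/s1 MISS; vc=[]
#1 0x94→b18/s2 MISS; vc=[]
#2 0x4a→b9/s1 MISS; vc=[25]
#3 0x96→b18/s2 L1-HIT; vc=[25]
#4 0xc9→b25/s1 VC-HIT; vc=[9]
#5 0x76→b14/s2 MISS; vc=[9,18]
#6 0xce→b25/s1 L1-HIT; vc=[9,18]
#7 0x94→b18/s2 VC-HIT; vc=[9,14]
#8 0xcc→b25/s1 L1-HIT; vc=[9,14]
#9 0x93→b18/s2 L1-HIT; vc=[9,14]
#10 0x48→b9/s1 VC-HIT; vc=[25,14]

VC = [25, 14]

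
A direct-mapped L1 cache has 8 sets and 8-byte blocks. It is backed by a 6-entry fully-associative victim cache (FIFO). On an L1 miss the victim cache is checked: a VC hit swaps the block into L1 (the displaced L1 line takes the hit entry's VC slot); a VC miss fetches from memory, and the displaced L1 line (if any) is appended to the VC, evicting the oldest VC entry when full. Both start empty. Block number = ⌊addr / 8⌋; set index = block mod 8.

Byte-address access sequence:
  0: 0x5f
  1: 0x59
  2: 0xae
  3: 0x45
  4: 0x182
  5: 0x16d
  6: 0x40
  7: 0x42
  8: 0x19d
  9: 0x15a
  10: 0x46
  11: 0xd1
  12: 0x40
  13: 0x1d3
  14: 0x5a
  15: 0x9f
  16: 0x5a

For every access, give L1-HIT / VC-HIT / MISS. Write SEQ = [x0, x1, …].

#0 0x5f→b11/s3 MISS; vc=[]
#1 0x59→b11/s3 L1-HIT; vc=[]
#2 0xae→b21/s5 MISS; vc=[]
#3 0x45→b8/s0 MISS; vc=[]
#4 0x182→b48/s0 MISS; vc=[8]
#5 0x16d→b45/s5 MISS; vc=[8,21]
#6 0x40→b8/s0 VC-HIT; vc=[48,21]
#7 0x42→b8/s0 L1-HIT; vc=[48,21]
#8 0x19d→b51/s3 MISS; vc=[48,21,11]
#9 0x15a→b43/s3 MISS; vc=[48,21,11,51]
#10 0x46→b8/s0 L1-HIT; vc=[48,21,11,51]
#11 0xd1→b26/s2 MISS; vc=[48,21,11,51]
#12 0x40→b8/s0 L1-HIT; vc=[48,21,11,51]
#13 0x1d3→b58/s2 MISS; vc=[48,21,11,51,26]
#14 0x5a→b11/s3 VC-HIT; vc=[48,21,43,51,26]
#15 0x9f→b19/s3 MISS; vc=[48,21,43,51,26,11]
#16 0x5a→b11/s3 VC-HIT; vc=[48,21,43,51,26,19]

SEQ = [MISS, L1-HIT, MISS, MISS, MISS, MISS, VC-HIT, L1-HIT, MISS, MISS, L1-HIT, MISS, L1-HIT, MISS, VC-HIT, MISS, VC-HIT]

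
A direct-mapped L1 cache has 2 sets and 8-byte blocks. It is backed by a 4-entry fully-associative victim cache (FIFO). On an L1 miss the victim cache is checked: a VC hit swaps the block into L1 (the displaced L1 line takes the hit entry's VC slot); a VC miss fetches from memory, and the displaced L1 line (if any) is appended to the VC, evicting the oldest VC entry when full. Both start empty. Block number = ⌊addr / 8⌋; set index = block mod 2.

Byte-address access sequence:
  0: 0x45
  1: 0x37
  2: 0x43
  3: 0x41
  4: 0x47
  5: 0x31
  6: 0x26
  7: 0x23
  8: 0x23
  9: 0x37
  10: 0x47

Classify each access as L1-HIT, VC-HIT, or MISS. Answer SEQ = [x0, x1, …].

#0 0x45→b8/s0 MISS; vc=[]
#1 0x37→b6/s0 MISS; vc=[8]
#2 0x43→b8/s0 VC-HIT; vc=[6]
#3 0x41→b8/s0 L1-HIT; vc=[6]
#4 0x47→b8/s0 L1-HIT; vc=[6]
#5 0x31→b6/s0 VC-HIT; vc=[8]
#6 0x26→b4/s0 MISS; vc=[8,6]
#7 0x23→b4/s0 L1-HIT; vc=[8,6]
#8 0x23→b4/s0 L1-HIT; vc=[8,6]
#9 0x37→b6/s0 VC-HIT; vc=[8,4]
#10 0x47→b8/s0 VC-HIT; vc=[6,4]

SEQ = [MISS, MISS, VC-HIT, L1-HIT, L1-HIT, VC-HIT, MISS, L1-HIT, L1-HIT, VC-HIT, VC-HIT]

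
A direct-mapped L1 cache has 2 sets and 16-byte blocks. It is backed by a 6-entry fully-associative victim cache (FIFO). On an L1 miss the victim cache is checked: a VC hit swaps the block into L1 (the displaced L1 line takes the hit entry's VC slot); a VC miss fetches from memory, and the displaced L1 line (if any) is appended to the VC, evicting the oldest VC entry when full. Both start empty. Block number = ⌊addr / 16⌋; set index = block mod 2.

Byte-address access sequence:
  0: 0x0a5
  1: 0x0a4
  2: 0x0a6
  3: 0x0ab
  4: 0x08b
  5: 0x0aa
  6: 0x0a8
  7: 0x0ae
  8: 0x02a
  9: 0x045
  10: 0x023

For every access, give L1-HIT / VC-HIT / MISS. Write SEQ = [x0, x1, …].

SEQ = [MISS, L1-HIT, L1-HIT, L1-HIT, MISS, VC-HIT, L1-HIT, L1-HIT, MISS, MISS, VC-HIT]

#0 0xa5→b10/s0 MISS; vc=[]
#1 0xa4→b10/s0 L1-HIT; vc=[]
#2 0xa6→b10/s0 L1-HIT; vc=[]
#3 0xab→b10/s0 L1-HIT; vc=[]
#4 0x8b→b8/s0 MISS; vc=[10]
#5 0xaa→b10/s0 VC-HIT; vc=[8]
#6 0xa8→b10/s0 L1-HIT; vc=[8]
#7 0xae→b10/s0 L1-HIT; vc=[8]
#8 0x2a→b2/s0 MISS; vc=[8,10]
#9 0x45→b4/s0 MISS; vc=[8,10,2]
#10 0x23→b2/s0 VC-HIT; vc=[8,10,4]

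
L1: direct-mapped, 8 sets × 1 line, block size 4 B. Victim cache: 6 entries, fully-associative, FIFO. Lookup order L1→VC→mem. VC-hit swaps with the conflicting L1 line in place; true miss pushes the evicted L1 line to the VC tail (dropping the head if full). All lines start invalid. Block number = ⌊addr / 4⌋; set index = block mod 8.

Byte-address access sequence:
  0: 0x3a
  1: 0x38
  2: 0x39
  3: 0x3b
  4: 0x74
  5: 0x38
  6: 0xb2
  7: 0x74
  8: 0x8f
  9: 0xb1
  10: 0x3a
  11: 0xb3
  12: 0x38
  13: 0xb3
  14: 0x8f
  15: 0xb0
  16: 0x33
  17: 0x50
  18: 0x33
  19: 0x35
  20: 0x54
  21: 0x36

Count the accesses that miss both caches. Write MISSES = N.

MISSES = 8

#0 0x3a→b14/s6 MISS; vc=[]
#1 0x38→b14/s6 L1-HIT; vc=[]
#2 0x39→b14/s6 L1-HIT; vc=[]
#3 0x3b→b14/s6 L1-HIT; vc=[]
#4 0x74→b29/s5 MISS; vc=[]
#5 0x38→b14/s6 L1-HIT; vc=[]
#6 0xb2→b44/s4 MISS; vc=[]
#7 0x74→b29/s5 L1-HIT; vc=[]
#8 0x8f→b35/s3 MISS; vc=[]
#9 0xb1→b44/s4 L1-HIT; vc=[]
#10 0x3a→b14/s6 L1-HIT; vc=[]
#11 0xb3→b44/s4 L1-HIT; vc=[]
#12 0x38→b14/s6 L1-HIT; vc=[]
#13 0xb3→b44/s4 L1-HIT; vc=[]
#14 0x8f→b35/s3 L1-HIT; vc=[]
#15 0xb0→b44/s4 L1-HIT; vc=[]
#16 0x33→b12/s4 MISS; vc=[44]
#17 0x50→b20/s4 MISS; vc=[44,12]
#18 0x33→b12/s4 VC-HIT; vc=[44,20]
#19 0x35→b13/s5 MISS; vc=[44,20,29]
#20 0x54→b21/s5 MISS; vc=[44,20,29,13]
#21 0x36→b13/s5 VC-HIT; vc=[44,20,29,21]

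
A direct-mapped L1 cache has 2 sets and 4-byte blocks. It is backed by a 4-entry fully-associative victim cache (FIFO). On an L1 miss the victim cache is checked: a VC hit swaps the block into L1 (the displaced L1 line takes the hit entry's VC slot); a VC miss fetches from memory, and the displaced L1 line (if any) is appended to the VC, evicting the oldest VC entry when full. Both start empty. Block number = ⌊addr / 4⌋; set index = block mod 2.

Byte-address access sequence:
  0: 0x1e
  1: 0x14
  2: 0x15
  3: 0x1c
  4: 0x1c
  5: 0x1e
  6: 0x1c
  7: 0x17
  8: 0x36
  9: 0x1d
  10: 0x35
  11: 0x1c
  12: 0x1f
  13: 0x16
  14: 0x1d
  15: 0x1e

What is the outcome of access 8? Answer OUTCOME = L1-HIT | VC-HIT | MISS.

OUTCOME = MISS

#0 0x1e→b7/s1 MISS; vc=[]
#1 0x14→b5/s1 MISS; vc=[7]
#2 0x15→b5/s1 L1-HIT; vc=[7]
#3 0x1c→b7/s1 VC-HIT; vc=[5]
#4 0x1c→b7/s1 L1-HIT; vc=[5]
#5 0x1e→b7/s1 L1-HIT; vc=[5]
#6 0x1c→b7/s1 L1-HIT; vc=[5]
#7 0x17→b5/s1 VC-HIT; vc=[7]
#8 0x36→b13/s1 MISS; vc=[7,5]
#9 0x1d→b7/s1 VC-HIT; vc=[13,5]
#10 0x35→b13/s1 VC-HIT; vc=[7,5]
#11 0x1c→b7/s1 VC-HIT; vc=[13,5]
#12 0x1f→b7/s1 L1-HIT; vc=[13,5]
#13 0x16→b5/s1 VC-HIT; vc=[13,7]
#14 0x1d→b7/s1 VC-HIT; vc=[13,5]
#15 0x1e→b7/s1 L1-HIT; vc=[13,5]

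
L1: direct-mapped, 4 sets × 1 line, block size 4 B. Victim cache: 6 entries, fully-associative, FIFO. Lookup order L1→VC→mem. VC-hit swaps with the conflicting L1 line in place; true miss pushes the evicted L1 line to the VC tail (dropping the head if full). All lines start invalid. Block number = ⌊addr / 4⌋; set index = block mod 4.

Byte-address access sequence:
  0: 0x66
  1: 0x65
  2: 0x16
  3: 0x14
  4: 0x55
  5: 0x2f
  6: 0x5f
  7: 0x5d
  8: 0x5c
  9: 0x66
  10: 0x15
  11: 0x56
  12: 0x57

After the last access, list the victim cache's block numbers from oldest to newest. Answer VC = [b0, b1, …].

VC = [5, 25, 11]

0: 0x66 (blk 25, set 1) → MISS  vc=[]
1: 0x65 (blk 25, set 1) → L1-HIT  vc=[]
2: 0x16 (blk 5, set 1) → MISS  vc=[25]
3: 0x14 (blk 5, set 1) → L1-HIT  vc=[25]
4: 0x55 (blk 21, set 1) → MISS  vc=[25, 5]
5: 0x2f (blk 11, set 3) → MISS  vc=[25, 5]
6: 0x5f (blk 23, set 3) → MISS  vc=[25, 5, 11]
7: 0x5d (blk 23, set 3) → L1-HIT  vc=[25, 5, 11]
8: 0x5c (blk 23, set 3) → L1-HIT  vc=[25, 5, 11]
9: 0x66 (blk 25, set 1) → VC-HIT  vc=[21, 5, 11]
10: 0x15 (blk 5, set 1) → VC-HIT  vc=[21, 25, 11]
11: 0x56 (blk 21, set 1) → VC-HIT  vc=[5, 25, 11]
12: 0x57 (blk 21, set 1) → L1-HIT  vc=[5, 25, 11]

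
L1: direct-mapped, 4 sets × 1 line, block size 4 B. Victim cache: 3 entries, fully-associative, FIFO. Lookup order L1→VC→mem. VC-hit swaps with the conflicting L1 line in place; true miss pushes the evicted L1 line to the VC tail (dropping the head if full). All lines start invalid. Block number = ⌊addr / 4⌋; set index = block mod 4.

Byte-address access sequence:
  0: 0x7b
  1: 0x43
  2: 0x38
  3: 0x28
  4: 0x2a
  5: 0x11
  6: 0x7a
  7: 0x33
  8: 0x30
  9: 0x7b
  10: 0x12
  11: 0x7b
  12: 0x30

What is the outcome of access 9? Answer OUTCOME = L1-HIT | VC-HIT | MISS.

OUTCOME = L1-HIT

0: 0x7b (blk 30, set 2) → MISS  vc=[]
1: 0x43 (blk 16, set 0) → MISS  vc=[]
2: 0x38 (blk 14, set 2) → MISS  vc=[30]
3: 0x28 (blk 10, set 2) → MISS  vc=[30, 14]
4: 0x2a (blk 10, set 2) → L1-HIT  vc=[30, 14]
5: 0x11 (blk 4, set 0) → MISS  vc=[30, 14, 16]
6: 0x7a (blk 30, set 2) → VC-HIT  vc=[10, 14, 16]
7: 0x33 (blk 12, set 0) → MISS  vc=[14, 16, 4]
8: 0x30 (blk 12, set 0) → L1-HIT  vc=[14, 16, 4]
9: 0x7b (blk 30, set 2) → L1-HIT  vc=[14, 16, 4]
10: 0x12 (blk 4, set 0) → VC-HIT  vc=[14, 16, 12]
11: 0x7b (blk 30, set 2) → L1-HIT  vc=[14, 16, 12]
12: 0x30 (blk 12, set 0) → VC-HIT  vc=[14, 16, 4]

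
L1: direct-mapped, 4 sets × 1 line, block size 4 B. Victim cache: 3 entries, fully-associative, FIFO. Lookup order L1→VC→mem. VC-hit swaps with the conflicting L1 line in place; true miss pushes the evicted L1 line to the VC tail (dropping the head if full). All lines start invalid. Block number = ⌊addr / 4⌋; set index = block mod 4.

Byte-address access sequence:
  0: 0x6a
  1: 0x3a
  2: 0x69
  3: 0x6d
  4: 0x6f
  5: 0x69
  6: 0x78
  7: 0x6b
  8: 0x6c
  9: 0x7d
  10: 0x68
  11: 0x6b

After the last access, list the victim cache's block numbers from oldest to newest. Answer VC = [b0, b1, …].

VC = [14, 30, 27]

#0 0x6a→b26/s2 MISS; vc=[]
#1 0x3a→b14/s2 MISS; vc=[26]
#2 0x69→b26/s2 VC-HIT; vc=[14]
#3 0x6d→b27/s3 MISS; vc=[14]
#4 0x6f→b27/s3 L1-HIT; vc=[14]
#5 0x69→b26/s2 L1-HIT; vc=[14]
#6 0x78→b30/s2 MISS; vc=[14,26]
#7 0x6b→b26/s2 VC-HIT; vc=[14,30]
#8 0x6c→b27/s3 L1-HIT; vc=[14,30]
#9 0x7d→b31/s3 MISS; vc=[14,30,27]
#10 0x68→b26/s2 L1-HIT; vc=[14,30,27]
#11 0x6b→b26/s2 L1-HIT; vc=[14,30,27]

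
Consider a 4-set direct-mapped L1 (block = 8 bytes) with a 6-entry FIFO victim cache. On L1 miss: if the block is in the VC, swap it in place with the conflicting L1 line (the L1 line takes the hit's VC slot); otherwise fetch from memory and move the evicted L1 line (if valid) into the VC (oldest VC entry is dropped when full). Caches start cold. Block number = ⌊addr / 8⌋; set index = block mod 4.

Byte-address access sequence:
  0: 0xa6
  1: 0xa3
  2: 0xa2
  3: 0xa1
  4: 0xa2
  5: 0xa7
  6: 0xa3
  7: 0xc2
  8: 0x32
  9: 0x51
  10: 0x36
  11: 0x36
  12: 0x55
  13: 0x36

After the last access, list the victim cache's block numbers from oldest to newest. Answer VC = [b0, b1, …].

0: 0xa6 (blk 20, set 0) → MISS  vc=[]
1: 0xa3 (blk 20, set 0) → L1-HIT  vc=[]
2: 0xa2 (blk 20, set 0) → L1-HIT  vc=[]
3: 0xa1 (blk 20, set 0) → L1-HIT  vc=[]
4: 0xa2 (blk 20, set 0) → L1-HIT  vc=[]
5: 0xa7 (blk 20, set 0) → L1-HIT  vc=[]
6: 0xa3 (blk 20, set 0) → L1-HIT  vc=[]
7: 0xc2 (blk 24, set 0) → MISS  vc=[20]
8: 0x32 (blk 6, set 2) → MISS  vc=[20]
9: 0x51 (blk 10, set 2) → MISS  vc=[20, 6]
10: 0x36 (blk 6, set 2) → VC-HIT  vc=[20, 10]
11: 0x36 (blk 6, set 2) → L1-HIT  vc=[20, 10]
12: 0x55 (blk 10, set 2) → VC-HIT  vc=[20, 6]
13: 0x36 (blk 6, set 2) → VC-HIT  vc=[20, 10]

VC = [20, 10]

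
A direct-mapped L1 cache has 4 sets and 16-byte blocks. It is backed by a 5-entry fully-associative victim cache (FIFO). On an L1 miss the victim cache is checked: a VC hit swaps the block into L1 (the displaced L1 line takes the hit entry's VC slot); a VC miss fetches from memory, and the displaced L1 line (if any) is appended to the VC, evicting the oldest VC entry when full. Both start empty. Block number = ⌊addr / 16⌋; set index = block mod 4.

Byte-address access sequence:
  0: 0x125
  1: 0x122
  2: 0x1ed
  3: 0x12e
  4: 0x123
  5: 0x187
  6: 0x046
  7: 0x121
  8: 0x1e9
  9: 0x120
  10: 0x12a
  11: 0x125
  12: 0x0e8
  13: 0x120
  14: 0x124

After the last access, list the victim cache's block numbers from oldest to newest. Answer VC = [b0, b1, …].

VC = [30, 24, 14]

0: 0x125 (blk 18, set 2) → MISS  vc=[]
1: 0x122 (blk 18, set 2) → L1-HIT  vc=[]
2: 0x1ed (blk 30, set 2) → MISS  vc=[18]
3: 0x12e (blk 18, set 2) → VC-HIT  vc=[30]
4: 0x123 (blk 18, set 2) → L1-HIT  vc=[30]
5: 0x187 (blk 24, set 0) → MISS  vc=[30]
6: 0x46 (blk 4, set 0) → MISS  vc=[30, 24]
7: 0x121 (blk 18, set 2) → L1-HIT  vc=[30, 24]
8: 0x1e9 (blk 30, set 2) → VC-HIT  vc=[18, 24]
9: 0x120 (blk 18, set 2) → VC-HIT  vc=[30, 24]
10: 0x12a (blk 18, set 2) → L1-HIT  vc=[30, 24]
11: 0x125 (blk 18, set 2) → L1-HIT  vc=[30, 24]
12: 0xe8 (blk 14, set 2) → MISS  vc=[30, 24, 18]
13: 0x120 (blk 18, set 2) → VC-HIT  vc=[30, 24, 14]
14: 0x124 (blk 18, set 2) → L1-HIT  vc=[30, 24, 14]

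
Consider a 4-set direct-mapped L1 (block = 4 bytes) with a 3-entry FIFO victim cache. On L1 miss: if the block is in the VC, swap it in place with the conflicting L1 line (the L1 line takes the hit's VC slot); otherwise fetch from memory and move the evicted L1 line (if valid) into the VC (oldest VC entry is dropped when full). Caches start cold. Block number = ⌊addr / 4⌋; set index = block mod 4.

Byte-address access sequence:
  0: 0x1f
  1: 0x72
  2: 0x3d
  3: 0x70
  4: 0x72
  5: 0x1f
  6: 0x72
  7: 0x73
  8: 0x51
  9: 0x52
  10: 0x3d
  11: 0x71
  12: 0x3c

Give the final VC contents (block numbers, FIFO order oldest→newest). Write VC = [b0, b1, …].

VC = [7, 20]

#0 0x1f→b7/s3 MISS; vc=[]
#1 0x72→b28/s0 MISS; vc=[]
#2 0x3d→b15/s3 MISS; vc=[7]
#3 0x70→b28/s0 L1-HIT; vc=[7]
#4 0x72→b28/s0 L1-HIT; vc=[7]
#5 0x1f→b7/s3 VC-HIT; vc=[15]
#6 0x72→b28/s0 L1-HIT; vc=[15]
#7 0x73→b28/s0 L1-HIT; vc=[15]
#8 0x51→b20/s0 MISS; vc=[15,28]
#9 0x52→b20/s0 L1-HIT; vc=[15,28]
#10 0x3d→b15/s3 VC-HIT; vc=[7,28]
#11 0x71→b28/s0 VC-HIT; vc=[7,20]
#12 0x3c→b15/s3 L1-HIT; vc=[7,20]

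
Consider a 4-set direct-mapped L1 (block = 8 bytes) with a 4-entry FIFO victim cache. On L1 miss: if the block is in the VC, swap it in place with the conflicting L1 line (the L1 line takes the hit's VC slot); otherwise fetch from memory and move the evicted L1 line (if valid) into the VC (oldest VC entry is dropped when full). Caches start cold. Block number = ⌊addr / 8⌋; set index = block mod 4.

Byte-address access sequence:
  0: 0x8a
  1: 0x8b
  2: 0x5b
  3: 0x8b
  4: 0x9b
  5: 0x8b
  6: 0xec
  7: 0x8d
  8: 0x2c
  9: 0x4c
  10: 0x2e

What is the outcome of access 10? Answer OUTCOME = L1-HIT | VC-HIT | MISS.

OUTCOME = VC-HIT

#0 0x8a→b17/s1 MISS; vc=[]
#1 0x8b→b17/s1 L1-HIT; vc=[]
#2 0x5b→b11/s3 MISS; vc=[]
#3 0x8b→b17/s1 L1-HIT; vc=[]
#4 0x9b→b19/s3 MISS; vc=[11]
#5 0x8b→b17/s1 L1-HIT; vc=[11]
#6 0xec→b29/s1 MISS; vc=[11,17]
#7 0x8d→b17/s1 VC-HIT; vc=[11,29]
#8 0x2c→b5/s1 MISS; vc=[11,29,17]
#9 0x4c→b9/s1 MISS; vc=[11,29,17,5]
#10 0x2e→b5/s1 VC-HIT; vc=[11,29,17,9]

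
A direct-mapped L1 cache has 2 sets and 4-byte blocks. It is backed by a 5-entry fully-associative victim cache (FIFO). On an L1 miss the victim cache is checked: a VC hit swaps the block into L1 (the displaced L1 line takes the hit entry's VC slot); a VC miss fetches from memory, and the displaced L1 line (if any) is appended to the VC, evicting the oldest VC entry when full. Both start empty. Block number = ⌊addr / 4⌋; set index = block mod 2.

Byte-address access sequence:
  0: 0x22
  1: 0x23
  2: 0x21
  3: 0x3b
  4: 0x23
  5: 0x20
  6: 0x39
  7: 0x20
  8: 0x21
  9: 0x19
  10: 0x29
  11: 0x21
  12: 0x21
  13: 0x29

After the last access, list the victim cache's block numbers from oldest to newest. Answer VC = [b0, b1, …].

VC = [14, 8, 6]

  [0] addr=0x22 blk=8 s=0: MISS | VC []
  [1] addr=0x23 blk=8 s=0: L1-HIT | VC []
  [2] addr=0x21 blk=8 s=0: L1-HIT | VC []
  [3] addr=0x3b blk=14 s=0: MISS | VC [8]
  [4] addr=0x23 blk=8 s=0: VC-HIT | VC [14]
  [5] addr=0x20 blk=8 s=0: L1-HIT | VC [14]
  [6] addr=0x39 blk=14 s=0: VC-HIT | VC [8]
  [7] addr=0x20 blk=8 s=0: VC-HIT | VC [14]
  [8] addr=0x21 blk=8 s=0: L1-HIT | VC [14]
  [9] addr=0x19 blk=6 s=0: MISS | VC [14, 8]
  [10] addr=0x29 blk=10 s=0: MISS | VC [14, 8, 6]
  [11] addr=0x21 blk=8 s=0: VC-HIT | VC [14, 10, 6]
  [12] addr=0x21 blk=8 s=0: L1-HIT | VC [14, 10, 6]
  [13] addr=0x29 blk=10 s=0: VC-HIT | VC [14, 8, 6]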